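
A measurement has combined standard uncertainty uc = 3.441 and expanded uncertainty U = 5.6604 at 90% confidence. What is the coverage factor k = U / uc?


k = U / uc
k = 5.6604 / 3.441
k = 1.645

1.645


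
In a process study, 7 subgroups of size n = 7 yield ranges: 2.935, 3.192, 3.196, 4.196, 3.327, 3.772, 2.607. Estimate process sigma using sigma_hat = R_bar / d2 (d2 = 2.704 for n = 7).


R_bar = (2.935 + 3.192 + 3.196 + 4.196 + 3.327 + 3.772 + 2.607) / 7
R_bar = 23.225 / 7 = 3.3178571
sigma_hat = R_bar / d2 = 3.3178571 / 2.704 = 1.2270

1.2270


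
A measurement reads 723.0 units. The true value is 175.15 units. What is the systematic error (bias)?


Systematic error = measured - true
= 723.0 - 175.15
= 547.8500

547.8500


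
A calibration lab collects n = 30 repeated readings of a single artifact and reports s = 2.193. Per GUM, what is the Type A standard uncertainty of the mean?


u_A = s / sqrt(n)
u_A = 2.193 / sqrt(30)
u_A = 2.193 / 5.4772256
u_A = 0.4004

0.4004


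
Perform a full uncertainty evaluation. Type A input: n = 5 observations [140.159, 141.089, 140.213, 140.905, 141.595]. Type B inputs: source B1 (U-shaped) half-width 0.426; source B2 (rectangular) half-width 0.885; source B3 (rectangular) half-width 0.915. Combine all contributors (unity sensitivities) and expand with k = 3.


mean = (140.159 + 141.089 + 140.213 + 140.905 + 141.595) / 5 = 140.7922
s = sqrt(sum((x - mean)^2)/(n-1)) = 0.60862895
u_A = s / sqrt(n) = 0.60862895 / sqrt(5) = 0.27218714
u_B1 = 0.426 / sqrt(2) = 0.30122749
u_B2 = 0.885 / sqrt(3) = 0.51095499
u_B3 = 0.915 / sqrt(3) = 0.5282755
uc = sqrt(0.27218714^2 + 0.30122749^2 + 0.51095499^2 + 0.5282755^2) = 0.83962721
U = k * uc = 3 * 0.83962721
U = 2.5189

2.5189


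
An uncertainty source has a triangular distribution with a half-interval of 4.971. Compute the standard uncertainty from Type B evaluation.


u_B = half_width / sqrt(6)
u_B = 4.971 / 2.4494897
u_B = 2.0294

2.0294


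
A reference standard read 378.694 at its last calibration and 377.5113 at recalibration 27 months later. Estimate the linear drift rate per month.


rate = (v2 - v1) / months
= (377.5113 - 378.694) / 27
= -1.1827 / 27
= -0.0438

-0.0438


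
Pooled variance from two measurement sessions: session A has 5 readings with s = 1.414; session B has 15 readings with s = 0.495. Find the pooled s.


s_p = sqrt(((n1-1)*s1^2 + (n2-1)*s2^2) / (n1+n2-2))
numerator = (5-1)*1.414^2 + (15-1)*0.495^2 = 7.997584 + 3.43035 = 11.427934
denominator = 5 + 15 - 2 = 18
s_p^2 = 11.427934 / 18 = 0.63488522
s_p = sqrt(0.63488522) = 0.7968

0.7968


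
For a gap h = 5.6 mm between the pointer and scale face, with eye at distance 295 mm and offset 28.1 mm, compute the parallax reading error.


error = h * offset / d
= 5.6 * 28.1 / 295
= 0.5334

0.5334


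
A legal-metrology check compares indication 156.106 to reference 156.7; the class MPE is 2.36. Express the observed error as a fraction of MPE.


e = indication - reference = 156.106 - 156.7 = -0.5940
|e| = 0.5940
ratio = |e| / MPE = 0.5940 / 2.36
ratio = 0.2517

0.2517


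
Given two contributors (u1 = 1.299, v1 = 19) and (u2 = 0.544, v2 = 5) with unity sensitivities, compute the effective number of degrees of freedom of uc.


uc = sqrt(u1^2 + u2^2) = sqrt(1.299^2 + 0.544^2) = 1.40831
v_eff = uc^4 / (u1^4/v1 + u2^4/v2)
= 1.40831^4 / (1.299^4/19 + 0.544^4/5)
= 3.9336259 / 0.16737468
v_eff = 23.5019

23.5019


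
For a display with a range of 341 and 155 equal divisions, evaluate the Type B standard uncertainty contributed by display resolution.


resolution = range / divisions
resolution = 341 / 155 = 2.2
u_res = resolution / (2*sqrt(3))
u_res = 2.2 / 3.4641016
u_res = 0.6351

0.6351


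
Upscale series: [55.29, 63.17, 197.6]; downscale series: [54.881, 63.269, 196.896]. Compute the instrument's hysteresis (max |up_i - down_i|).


|55.29 - 54.881| = 0.4090
|63.17 - 63.269| = 0.0990
|197.6 - 196.896| = 0.7040
hysteresis = max(diffs) = 0.7040

0.7040


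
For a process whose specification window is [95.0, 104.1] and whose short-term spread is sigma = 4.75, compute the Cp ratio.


Cp = (USL - LSL) / (6 * sigma)
= (104.1 - 95.0) / (6 * 4.75)
= 9.1000 / 28.5000
= 0.3193

0.3193


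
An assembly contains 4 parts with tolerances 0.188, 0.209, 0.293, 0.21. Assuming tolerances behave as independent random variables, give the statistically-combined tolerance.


RSS = sqrt(0.188^2 + 0.209^2 + 0.293^2 + 0.21^2)
= sqrt(0.208974)
= 0.4571

0.4571


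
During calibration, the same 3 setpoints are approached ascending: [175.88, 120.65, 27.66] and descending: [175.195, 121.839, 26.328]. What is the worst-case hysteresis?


|175.88 - 175.195| = 0.6850
|120.65 - 121.839| = 1.1890
|27.66 - 26.328| = 1.3320
hysteresis = max(diffs) = 1.3320

1.3320


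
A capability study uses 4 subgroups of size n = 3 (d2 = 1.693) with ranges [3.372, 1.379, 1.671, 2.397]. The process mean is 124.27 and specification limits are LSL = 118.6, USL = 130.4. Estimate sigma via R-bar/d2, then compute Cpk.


R_bar = (3.372 + 1.379 + 1.671 + 2.397) / 4 = 2.20475
sigma = R_bar / d2 = 2.20475 / 1.693 = 1.3022741
Cp = (USL - LSL)/(6*sigma) = (130.4 - 118.6)/(6*1.3022741) = 1.5102
Cpu = (130.4 - 124.27)/(3*1.3022741) = 1.5691
Cpl = (124.27 - 118.6)/(3*1.3022741) = 1.4513
Cpk = min(Cpu, Cpl) = 1.4513

1.4513


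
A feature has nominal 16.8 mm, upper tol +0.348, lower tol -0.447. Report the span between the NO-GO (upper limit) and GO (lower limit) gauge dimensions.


GO = nominal - lower_tol (smallest hole = maximum material condition)
GO = 16.8 - 0.447 = 16.353
NO-GO = nominal + upper_tol (largest hole = least material condition)
NO-GO = 16.8 + 0.348 = 17.148
spread = NO-GO - GO = 17.148 - 16.353 = 0.7950

0.7950


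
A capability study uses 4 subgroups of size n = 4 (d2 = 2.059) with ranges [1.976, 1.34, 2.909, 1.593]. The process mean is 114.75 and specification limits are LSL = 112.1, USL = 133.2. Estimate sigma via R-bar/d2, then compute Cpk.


R_bar = (1.976 + 1.34 + 2.909 + 1.593) / 4 = 1.9545
sigma = R_bar / d2 = 1.9545 / 2.059 = 0.94924721
Cp = (USL - LSL)/(6*sigma) = (133.2 - 112.1)/(6*0.94924721) = 3.7047
Cpu = (133.2 - 114.75)/(3*0.94924721) = 6.4788
Cpl = (114.75 - 112.1)/(3*0.94924721) = 0.9306
Cpk = min(Cpu, Cpl) = 0.9306

0.9306


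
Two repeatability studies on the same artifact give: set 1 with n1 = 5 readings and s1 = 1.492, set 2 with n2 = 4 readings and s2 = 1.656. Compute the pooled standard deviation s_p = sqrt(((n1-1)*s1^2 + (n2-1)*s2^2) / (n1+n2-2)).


s_p = sqrt(((n1-1)*s1^2 + (n2-1)*s2^2) / (n1+n2-2))
numerator = (5-1)*1.492^2 + (4-1)*1.656^2 = 8.904256 + 8.227008 = 17.131264
denominator = 5 + 4 - 2 = 7
s_p^2 = 17.131264 / 7 = 2.4473234
s_p = sqrt(2.4473234) = 1.5644

1.5644


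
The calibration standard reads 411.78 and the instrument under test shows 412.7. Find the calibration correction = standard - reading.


Correction = standard - reading
= 411.78 - 412.7
= -0.9200

-0.9200


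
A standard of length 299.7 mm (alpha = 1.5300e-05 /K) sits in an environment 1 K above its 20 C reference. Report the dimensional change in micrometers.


dL = L * alpha * dT
= 299.7 * 1.5300e-05 * 1
= 0.0045854 mm
dL_um = 0.0045854 * 1000 = 4.5854 um

4.5854


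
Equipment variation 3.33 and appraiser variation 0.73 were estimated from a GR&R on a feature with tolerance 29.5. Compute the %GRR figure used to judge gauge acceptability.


GRR = sqrt(EV^2 + AV^2) = sqrt(3.33^2 + 0.73^2) = 3.4090761
%GRR = GRR / tol * 100 = 3.4090761 / 29.5 * 100
%GRR = 11.5562

11.5562


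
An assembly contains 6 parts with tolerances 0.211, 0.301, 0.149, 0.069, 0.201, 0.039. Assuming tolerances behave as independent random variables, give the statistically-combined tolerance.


RSS = sqrt(0.211^2 + 0.301^2 + 0.149^2 + 0.069^2 + 0.201^2 + 0.039^2)
= sqrt(0.204006)
= 0.4517

0.4517


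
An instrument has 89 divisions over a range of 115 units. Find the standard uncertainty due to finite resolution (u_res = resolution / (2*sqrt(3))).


resolution = range / divisions
resolution = 115 / 89 = 1.2921348
u_res = resolution / (2*sqrt(3))
u_res = 1.2921348 / 3.4641016
u_res = 0.3730

0.3730


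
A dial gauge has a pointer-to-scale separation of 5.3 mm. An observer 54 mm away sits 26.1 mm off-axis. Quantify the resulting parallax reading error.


error = h * offset / d
= 5.3 * 26.1 / 54
= 2.5617

2.5617


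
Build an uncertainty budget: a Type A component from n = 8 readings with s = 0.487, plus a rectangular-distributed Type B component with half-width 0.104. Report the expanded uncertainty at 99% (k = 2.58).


u_A = s / sqrt(n) = 0.487 / sqrt(8) = 0.1721805
u_B = half_width / sqrt(3) = 0.104 / sqrt(3) = 0.060044428
uc = sqrt(u_A^2 + u_B^2) = sqrt(0.1721805^2 + 0.060044428^2) = 0.18234982
U = k * uc = 2.58 * 0.18234982
U = 0.4705

0.4705


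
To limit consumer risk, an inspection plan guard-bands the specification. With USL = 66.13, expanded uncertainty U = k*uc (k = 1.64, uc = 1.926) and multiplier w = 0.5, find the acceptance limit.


U = k * uc = 1.64 * 1.926 = 3.15864
guard band g = w * U = 0.5 * 3.15864 = 1.57932
AL = USL - g = 66.13 - 1.57932
AL = 64.5507

64.5507


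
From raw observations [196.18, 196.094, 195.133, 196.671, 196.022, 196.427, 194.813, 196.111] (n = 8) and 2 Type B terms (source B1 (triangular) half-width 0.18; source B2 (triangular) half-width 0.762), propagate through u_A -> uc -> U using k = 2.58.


mean = (196.18 + 196.094 + 195.133 + 196.671 + 196.022 + 196.427 + 194.813 + 196.111) / 8 = 195.931375
s = sqrt(sum((x - mean)^2)/(n-1)) = 0.63353812
u_A = s / sqrt(n) = 0.63353812 / sqrt(8) = 0.22398955
u_B1 = 0.18 / sqrt(6) = 0.073484692
u_B2 = 0.762 / sqrt(6) = 0.3110852
uc = sqrt(0.22398955^2 + 0.073484692^2 + 0.3110852^2) = 0.39031439
U = k * uc = 2.58 * 0.39031439
U = 1.0070

1.0070


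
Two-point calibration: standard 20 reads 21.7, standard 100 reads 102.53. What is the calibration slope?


slope = (y2 - y1) / (x2 - x1)
= (102.53 - 21.7) / (100 - 20)
= 80.8300 / 80
= 1.0104

1.0104


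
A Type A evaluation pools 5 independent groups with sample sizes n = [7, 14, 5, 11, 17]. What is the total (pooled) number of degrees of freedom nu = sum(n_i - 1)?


nu = sum_i (n_i - 1)
nu = ((7 - 1) + (14 - 1) + (5 - 1) + (11 - 1) + (17 - 1))
nu = 6 + 13 + 4 + 10 + 16
nu = 49

49


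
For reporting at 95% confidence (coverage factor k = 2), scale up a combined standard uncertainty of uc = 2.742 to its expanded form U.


U = k * uc
U = 2 * 2.742
U = 5.4840

5.4840


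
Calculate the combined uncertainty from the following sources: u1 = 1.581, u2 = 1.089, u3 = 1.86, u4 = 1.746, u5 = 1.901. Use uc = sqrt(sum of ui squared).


uc = sqrt(1.581^2 + 1.089^2 + 1.86^2 + 1.746^2 + 1.901^2)
uc = sqrt(13.807399)
uc = 3.7158

3.7158


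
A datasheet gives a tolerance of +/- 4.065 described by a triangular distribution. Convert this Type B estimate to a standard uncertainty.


u_B = half_width / sqrt(6)
u_B = 4.065 / 2.4494897
u_B = 1.6595

1.6595


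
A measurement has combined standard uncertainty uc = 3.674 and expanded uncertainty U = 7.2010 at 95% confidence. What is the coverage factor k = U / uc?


k = U / uc
k = 7.2010 / 3.674
k = 1.96

1.96


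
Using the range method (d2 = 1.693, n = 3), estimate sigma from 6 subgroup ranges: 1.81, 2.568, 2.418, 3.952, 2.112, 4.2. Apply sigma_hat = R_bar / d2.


R_bar = (1.81 + 2.568 + 2.418 + 3.952 + 2.112 + 4.2) / 6
R_bar = 17.06 / 6 = 2.8433333
sigma_hat = R_bar / d2 = 2.8433333 / 1.693 = 1.6795

1.6795


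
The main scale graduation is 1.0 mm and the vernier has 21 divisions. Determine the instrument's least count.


LC = MSD / n_div
= 1.0 / 21
= 0.0476

0.0476


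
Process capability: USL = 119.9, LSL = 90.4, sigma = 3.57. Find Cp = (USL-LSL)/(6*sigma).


Cp = (USL - LSL) / (6 * sigma)
= (119.9 - 90.4) / (6 * 3.57)
= 29.5000 / 21.4200
= 1.3772

1.3772


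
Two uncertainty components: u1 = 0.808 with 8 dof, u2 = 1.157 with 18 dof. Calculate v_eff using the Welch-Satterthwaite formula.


uc = sqrt(u1^2 + u2^2) = sqrt(0.808^2 + 1.157^2) = 1.4112098
v_eff = uc^4 / (u1^4/v1 + u2^4/v2)
= 1.4112098^4 / (0.808^4/8 + 1.157^4/18)
= 3.9661244 / 0.15283343
v_eff = 25.9506

25.9506


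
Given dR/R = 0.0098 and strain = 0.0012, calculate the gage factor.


GF = (dR/R) / epsilon
= 0.0098 / 0.0012
= 8.1667

8.1667


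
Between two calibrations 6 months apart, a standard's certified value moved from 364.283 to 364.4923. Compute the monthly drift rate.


rate = (v2 - v1) / months
= (364.4923 - 364.283) / 6
= 0.2093 / 6
= 0.0349

0.0349


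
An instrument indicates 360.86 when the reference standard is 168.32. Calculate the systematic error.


Systematic error = measured - true
= 360.86 - 168.32
= 192.5400

192.5400


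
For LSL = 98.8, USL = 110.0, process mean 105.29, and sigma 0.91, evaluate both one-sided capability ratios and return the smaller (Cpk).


Cpu = (USL - mean) / (3*sigma) = (110.0 - 105.29) / (3*0.91) = 1.7253
Cpl = (mean - LSL) / (3*sigma) = (105.29 - 98.8) / (3*0.91) = 2.3773
Cpk = min(Cpu, Cpl) = 1.7253

1.7253


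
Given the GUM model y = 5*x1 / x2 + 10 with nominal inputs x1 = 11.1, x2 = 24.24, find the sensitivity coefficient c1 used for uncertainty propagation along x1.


y = 5*x1 / x2 + 10
dy/dx1 = 5/x2
Evaluate at x2 = 24.24: c1 = 5 / 24.24
c1 = 0.2063

0.2063


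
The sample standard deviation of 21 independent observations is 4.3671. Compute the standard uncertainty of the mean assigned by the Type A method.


u_A = s / sqrt(n)
u_A = 4.3671 / sqrt(21)
u_A = 4.3671 / 4.5825757
u_A = 0.9530

0.9530


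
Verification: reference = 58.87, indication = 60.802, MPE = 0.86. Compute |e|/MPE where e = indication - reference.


e = indication - reference = 60.802 - 58.87 = 1.9320
|e| = 1.9320
ratio = |e| / MPE = 1.9320 / 0.86
ratio = 2.2465

2.2465


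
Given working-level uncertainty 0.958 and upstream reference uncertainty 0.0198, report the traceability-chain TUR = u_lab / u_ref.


TUR = u_lab / u_ref
= 0.958 / 0.0198
= 48.3838

48.3838


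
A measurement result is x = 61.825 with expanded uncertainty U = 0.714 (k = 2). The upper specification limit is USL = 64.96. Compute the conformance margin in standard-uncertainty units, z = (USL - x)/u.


u = U / k = 0.714 / 2 = 0.357
margin = |USL - x| = |64.96 - 61.825| = 3.135
z = margin / u = 3.135 / 0.357
z = 8.7815

8.7815


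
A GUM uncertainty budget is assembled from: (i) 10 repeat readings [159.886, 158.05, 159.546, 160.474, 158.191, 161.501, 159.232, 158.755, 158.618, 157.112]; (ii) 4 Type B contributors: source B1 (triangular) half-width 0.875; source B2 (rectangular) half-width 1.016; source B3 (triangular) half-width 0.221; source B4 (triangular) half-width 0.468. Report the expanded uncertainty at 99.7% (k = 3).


mean = (159.886 + 158.05 + 159.546 + 160.474 + 158.191 + 161.501 + 159.232 + 158.755 + 158.618 + 157.112) / 10 = 159.1365
s = sqrt(sum((x - mean)^2)/(n-1)) = 1.2782699
u_A = s / sqrt(n) = 1.2782699 / sqrt(10) = 0.40422443
u_B1 = 0.875 / sqrt(6) = 0.35721725
u_B2 = 1.016 / sqrt(3) = 0.58658787
u_B3 = 0.221 / sqrt(6) = 0.090222872
u_B4 = 0.468 / sqrt(6) = 0.1910602
uc = sqrt(0.40422443^2 + 0.35721725^2 + 0.58658787^2 + 0.090222872^2 + 0.1910602^2) = 0.82445803
U = k * uc = 3 * 0.82445803
U = 2.4734

2.4734


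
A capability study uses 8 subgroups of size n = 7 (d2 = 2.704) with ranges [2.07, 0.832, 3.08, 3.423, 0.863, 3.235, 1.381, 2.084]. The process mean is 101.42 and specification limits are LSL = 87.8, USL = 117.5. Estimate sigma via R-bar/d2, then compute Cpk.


R_bar = (2.07 + 0.832 + 3.08 + 3.423 + 0.863 + 3.235 + 1.381 + 2.084) / 8 = 2.121
sigma = R_bar / d2 = 2.121 / 2.704 = 0.78439349
Cp = (USL - LSL)/(6*sigma) = (117.5 - 87.8)/(6*0.78439349) = 6.3106
Cpu = (117.5 - 101.42)/(3*0.78439349) = 6.8333
Cpl = (101.42 - 87.8)/(3*0.78439349) = 5.7879
Cpk = min(Cpu, Cpl) = 5.7879

5.7879


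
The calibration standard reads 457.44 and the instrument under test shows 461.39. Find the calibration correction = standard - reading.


Correction = standard - reading
= 457.44 - 461.39
= -3.9500

-3.9500


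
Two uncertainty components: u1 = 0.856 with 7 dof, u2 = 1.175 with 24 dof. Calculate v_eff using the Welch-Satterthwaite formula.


uc = sqrt(u1^2 + u2^2) = sqrt(0.856^2 + 1.175^2) = 1.4537403
v_eff = uc^4 / (u1^4/v1 + u2^4/v2)
= 1.4537403^4 / (0.856^4/7 + 1.175^4/24)
= 4.4662941 / 0.15612218
v_eff = 28.6077

28.6077


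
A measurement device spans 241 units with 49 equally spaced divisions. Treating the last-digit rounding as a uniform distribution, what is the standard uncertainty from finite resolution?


resolution = range / divisions
resolution = 241 / 49 = 4.9183673
u_res = resolution / (2*sqrt(3))
u_res = 4.9183673 / 3.4641016
u_res = 1.4198

1.4198


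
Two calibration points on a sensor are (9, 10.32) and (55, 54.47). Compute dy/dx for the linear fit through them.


slope = (y2 - y1) / (x2 - x1)
= (54.47 - 10.32) / (55 - 9)
= 44.1500 / 46
= 0.9598

0.9598


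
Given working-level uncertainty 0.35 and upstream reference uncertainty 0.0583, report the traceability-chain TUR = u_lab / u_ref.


TUR = u_lab / u_ref
= 0.35 / 0.0583
= 6.0034

6.0034


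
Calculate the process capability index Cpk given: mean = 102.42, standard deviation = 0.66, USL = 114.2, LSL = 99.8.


Cpu = (USL - mean) / (3*sigma) = (114.2 - 102.42) / (3*0.66) = 5.9495
Cpl = (mean - LSL) / (3*sigma) = (102.42 - 99.8) / (3*0.66) = 1.3232
Cpk = min(Cpu, Cpl) = 1.3232

1.3232


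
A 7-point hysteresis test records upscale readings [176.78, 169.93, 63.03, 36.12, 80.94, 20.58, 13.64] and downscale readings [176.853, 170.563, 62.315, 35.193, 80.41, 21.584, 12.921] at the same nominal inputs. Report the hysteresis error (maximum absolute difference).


|176.78 - 176.853| = 0.0730
|169.93 - 170.563| = 0.6330
|63.03 - 62.315| = 0.7150
|36.12 - 35.193| = 0.9270
|80.94 - 80.41| = 0.5300
|20.58 - 21.584| = 1.0040
|13.64 - 12.921| = 0.7190
hysteresis = max(diffs) = 1.0040

1.0040


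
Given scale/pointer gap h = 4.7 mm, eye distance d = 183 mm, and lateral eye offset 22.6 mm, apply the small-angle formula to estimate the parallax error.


error = h * offset / d
= 4.7 * 22.6 / 183
= 0.5804

0.5804


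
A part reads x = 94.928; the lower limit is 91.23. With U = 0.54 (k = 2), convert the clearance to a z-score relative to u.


u = U / k = 0.54 / 2 = 0.27
margin = |LSL - x| = |91.23 - 94.928| = 3.698
z = margin / u = 3.698 / 0.27
z = 13.6963

13.6963


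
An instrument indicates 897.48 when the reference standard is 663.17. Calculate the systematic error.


Systematic error = measured - true
= 897.48 - 663.17
= 234.3100

234.3100


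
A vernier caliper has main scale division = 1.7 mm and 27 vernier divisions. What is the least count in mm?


LC = MSD / n_div
= 1.7 / 27
= 0.0630

0.0630


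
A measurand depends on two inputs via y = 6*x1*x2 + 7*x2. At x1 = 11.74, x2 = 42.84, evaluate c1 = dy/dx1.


y = 6*x1*x2 + 7*x2
dy/dx1 = 6*x2
Evaluate at x2 = 42.84: c1 = 6 * 42.84
c1 = 257.0400

257.0400


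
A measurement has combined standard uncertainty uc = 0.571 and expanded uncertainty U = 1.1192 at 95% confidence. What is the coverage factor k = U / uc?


k = U / uc
k = 1.1192 / 0.571
k = 1.96

1.96


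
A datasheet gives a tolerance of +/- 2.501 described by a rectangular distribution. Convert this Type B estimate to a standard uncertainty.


u_B = half_width / sqrt(3)
u_B = 2.501 / 1.7320508
u_B = 1.4440

1.4440


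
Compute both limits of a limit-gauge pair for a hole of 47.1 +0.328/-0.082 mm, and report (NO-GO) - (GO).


GO = nominal - lower_tol (smallest hole = maximum material condition)
GO = 47.1 - 0.082 = 47.018
NO-GO = nominal + upper_tol (largest hole = least material condition)
NO-GO = 47.1 + 0.328 = 47.428
spread = NO-GO - GO = 47.428 - 47.018 = 0.4100

0.4100


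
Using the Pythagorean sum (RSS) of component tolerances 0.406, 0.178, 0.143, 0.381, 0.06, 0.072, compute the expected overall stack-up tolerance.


RSS = sqrt(0.406^2 + 0.178^2 + 0.143^2 + 0.381^2 + 0.06^2 + 0.072^2)
= sqrt(0.370914)
= 0.6090

0.6090


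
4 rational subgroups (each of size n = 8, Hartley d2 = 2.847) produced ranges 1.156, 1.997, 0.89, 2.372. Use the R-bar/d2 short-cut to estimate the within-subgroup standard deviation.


R_bar = (1.156 + 1.997 + 0.89 + 2.372) / 4
R_bar = 6.415 / 4 = 1.60375
sigma_hat = R_bar / d2 = 1.60375 / 2.847 = 0.5633

0.5633


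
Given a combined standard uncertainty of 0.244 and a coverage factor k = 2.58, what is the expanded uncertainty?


U = k * uc
U = 2.58 * 0.244
U = 0.6295

0.6295


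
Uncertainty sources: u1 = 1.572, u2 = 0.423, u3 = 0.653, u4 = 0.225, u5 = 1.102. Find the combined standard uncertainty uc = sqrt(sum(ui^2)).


uc = sqrt(1.572^2 + 0.423^2 + 0.653^2 + 0.225^2 + 1.102^2)
uc = sqrt(4.341551)
uc = 2.0836

2.0836


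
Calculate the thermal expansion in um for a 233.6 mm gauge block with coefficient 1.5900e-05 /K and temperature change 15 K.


dL = L * alpha * dT
= 233.6 * 1.5900e-05 * 15
= 0.0557136 mm
dL_um = 0.0557136 * 1000 = 55.7136 um

55.7136


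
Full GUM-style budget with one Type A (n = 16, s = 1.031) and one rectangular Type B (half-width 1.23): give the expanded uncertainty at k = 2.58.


u_A = s / sqrt(n) = 1.031 / sqrt(16) = 0.25775
u_B = half_width / sqrt(3) = 1.23 / sqrt(3) = 0.71014083
uc = sqrt(u_A^2 + u_B^2) = sqrt(0.25775^2 + 0.71014083^2) = 0.75547009
U = k * uc = 2.58 * 0.75547009
U = 1.9491

1.9491


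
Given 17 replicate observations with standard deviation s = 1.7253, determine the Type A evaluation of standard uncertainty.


u_A = s / sqrt(n)
u_A = 1.7253 / sqrt(17)
u_A = 1.7253 / 4.1231056
u_A = 0.4184

0.4184


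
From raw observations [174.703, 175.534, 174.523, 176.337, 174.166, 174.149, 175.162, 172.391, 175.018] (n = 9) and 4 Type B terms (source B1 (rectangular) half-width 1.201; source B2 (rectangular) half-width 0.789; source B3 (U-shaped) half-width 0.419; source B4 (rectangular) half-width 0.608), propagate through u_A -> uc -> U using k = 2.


mean = (174.703 + 175.534 + 174.523 + 176.337 + 174.166 + 174.149 + 175.162 + 172.391 + 175.018) / 9 = 174.6647778
s = sqrt(sum((x - mean)^2)/(n-1)) = 1.0971727
u_A = s / sqrt(n) = 1.0971727 / sqrt(9) = 0.36572423
u_B1 = 1.201 / sqrt(3) = 0.69339767
u_B2 = 0.789 / sqrt(3) = 0.45552936
u_B3 = 0.419 / sqrt(2) = 0.29627774
u_B4 = 0.608 / sqrt(3) = 0.35102896
uc = sqrt(0.36572423^2 + 0.69339767^2 + 0.45552936^2 + 0.29627774^2 + 0.35102896^2) = 1.0163972
U = k * uc = 2 * 1.0163972
U = 2.0328

2.0328


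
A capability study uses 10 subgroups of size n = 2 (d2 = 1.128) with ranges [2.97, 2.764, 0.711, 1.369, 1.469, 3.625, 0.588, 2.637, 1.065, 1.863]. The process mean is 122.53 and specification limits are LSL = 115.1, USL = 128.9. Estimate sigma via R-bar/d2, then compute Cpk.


R_bar = (2.97 + 2.764 + 0.711 + 1.369 + 1.469 + 3.625 + 0.588 + 2.637 + 1.065 + 1.863) / 10 = 1.9061
sigma = R_bar / d2 = 1.9061 / 1.128 = 1.689805
Cp = (USL - LSL)/(6*sigma) = (128.9 - 115.1)/(6*1.689805) = 1.3611
Cpu = (128.9 - 122.53)/(3*1.689805) = 1.2566
Cpl = (122.53 - 115.1)/(3*1.689805) = 1.4657
Cpk = min(Cpu, Cpl) = 1.2566

1.2566


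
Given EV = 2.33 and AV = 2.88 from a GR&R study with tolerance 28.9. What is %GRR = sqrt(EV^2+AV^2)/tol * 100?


GRR = sqrt(EV^2 + AV^2) = sqrt(2.33^2 + 2.88^2) = 3.7044973
%GRR = GRR / tol * 100 = 3.7044973 / 28.9 * 100
%GRR = 12.8183

12.8183


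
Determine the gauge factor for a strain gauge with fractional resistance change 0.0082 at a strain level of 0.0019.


GF = (dR/R) / epsilon
= 0.0082 / 0.0019
= 4.3158

4.3158


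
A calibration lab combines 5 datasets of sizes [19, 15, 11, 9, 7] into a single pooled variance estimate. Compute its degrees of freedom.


nu = sum_i (n_i - 1)
nu = ((19 - 1) + (15 - 1) + (11 - 1) + (9 - 1) + (7 - 1))
nu = 18 + 14 + 10 + 8 + 6
nu = 56

56


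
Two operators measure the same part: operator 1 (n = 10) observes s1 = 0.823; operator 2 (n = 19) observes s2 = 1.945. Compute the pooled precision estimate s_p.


s_p = sqrt(((n1-1)*s1^2 + (n2-1)*s2^2) / (n1+n2-2))
numerator = (10-1)*0.823^2 + (19-1)*1.945^2 = 6.095961 + 68.09445 = 74.190411
denominator = 10 + 19 - 2 = 27
s_p^2 = 74.190411 / 27 = 2.747793
s_p = sqrt(2.747793) = 1.6576

1.6576


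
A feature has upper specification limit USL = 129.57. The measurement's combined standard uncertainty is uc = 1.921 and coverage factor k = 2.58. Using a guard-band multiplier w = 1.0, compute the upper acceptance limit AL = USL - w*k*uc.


U = k * uc = 2.58 * 1.921 = 4.95618
guard band g = w * U = 1.0 * 4.95618 = 4.95618
AL = USL - g = 129.57 - 4.95618
AL = 124.6138

124.6138


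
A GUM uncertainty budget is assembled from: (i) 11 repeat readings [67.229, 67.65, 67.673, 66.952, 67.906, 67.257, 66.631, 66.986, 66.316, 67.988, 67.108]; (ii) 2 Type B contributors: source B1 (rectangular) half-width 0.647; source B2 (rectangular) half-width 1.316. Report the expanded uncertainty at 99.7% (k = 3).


mean = (67.229 + 67.65 + 67.673 + 66.952 + 67.906 + 67.257 + 66.631 + 66.986 + 66.316 + 67.988 + 67.108) / 11 = 67.24509091
s = sqrt(sum((x - mean)^2)/(n-1)) = 0.52424373
u_A = s / sqrt(n) = 0.52424373 / sqrt(11) = 0.15806543
u_B1 = 0.647 / sqrt(3) = 0.37354562
u_B2 = 1.316 / sqrt(3) = 0.75979295
uc = sqrt(0.15806543^2 + 0.37354562^2 + 0.75979295^2) = 0.8612818
U = k * uc = 3 * 0.8612818
U = 2.5838

2.5838


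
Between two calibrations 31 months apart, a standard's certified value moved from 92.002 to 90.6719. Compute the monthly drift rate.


rate = (v2 - v1) / months
= (90.6719 - 92.002) / 31
= -1.3301 / 31
= -0.0429

-0.0429


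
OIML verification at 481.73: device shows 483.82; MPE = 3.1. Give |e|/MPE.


e = indication - reference = 483.82 - 481.73 = 2.0900
|e| = 2.0900
ratio = |e| / MPE = 2.0900 / 3.1
ratio = 0.6742

0.6742


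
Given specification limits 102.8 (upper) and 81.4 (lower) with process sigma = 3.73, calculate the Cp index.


Cp = (USL - LSL) / (6 * sigma)
= (102.8 - 81.4) / (6 * 3.73)
= 21.4000 / 22.3800
= 0.9562

0.9562


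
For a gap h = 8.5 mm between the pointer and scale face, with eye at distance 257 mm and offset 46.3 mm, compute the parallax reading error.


error = h * offset / d
= 8.5 * 46.3 / 257
= 1.5313

1.5313


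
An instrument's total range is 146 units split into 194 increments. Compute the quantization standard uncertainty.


resolution = range / divisions
resolution = 146 / 194 = 0.75257732
u_res = resolution / (2*sqrt(3))
u_res = 0.75257732 / 3.4641016
u_res = 0.2173

0.2173


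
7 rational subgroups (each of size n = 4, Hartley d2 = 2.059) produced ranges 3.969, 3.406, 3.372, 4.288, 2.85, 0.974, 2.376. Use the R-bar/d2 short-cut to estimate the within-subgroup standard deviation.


R_bar = (3.969 + 3.406 + 3.372 + 4.288 + 2.85 + 0.974 + 2.376) / 7
R_bar = 21.235 / 7 = 3.0335714
sigma_hat = R_bar / d2 = 3.0335714 / 2.059 = 1.4733

1.4733


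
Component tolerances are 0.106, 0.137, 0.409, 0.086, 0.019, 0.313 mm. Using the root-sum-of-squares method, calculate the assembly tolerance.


RSS = sqrt(0.106^2 + 0.137^2 + 0.409^2 + 0.086^2 + 0.019^2 + 0.313^2)
= sqrt(0.303012)
= 0.5505

0.5505


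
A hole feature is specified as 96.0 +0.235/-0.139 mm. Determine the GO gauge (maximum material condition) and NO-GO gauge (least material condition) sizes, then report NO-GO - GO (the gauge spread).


GO = nominal - lower_tol (smallest hole = maximum material condition)
GO = 96.0 - 0.139 = 95.861
NO-GO = nominal + upper_tol (largest hole = least material condition)
NO-GO = 96.0 + 0.235 = 96.235
spread = NO-GO - GO = 96.235 - 95.861 = 0.3740

0.3740


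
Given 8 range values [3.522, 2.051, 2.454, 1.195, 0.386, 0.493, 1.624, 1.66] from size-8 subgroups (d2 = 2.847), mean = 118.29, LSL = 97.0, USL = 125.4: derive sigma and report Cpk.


R_bar = (3.522 + 2.051 + 2.454 + 1.195 + 0.386 + 0.493 + 1.624 + 1.66) / 8 = 1.673125
sigma = R_bar / d2 = 1.673125 / 2.847 = 0.58768001
Cp = (USL - LSL)/(6*sigma) = (125.4 - 97.0)/(6*0.58768001) = 8.0543
Cpu = (125.4 - 118.29)/(3*0.58768001) = 4.0328
Cpl = (118.29 - 97.0)/(3*0.58768001) = 12.0757
Cpk = min(Cpu, Cpl) = 4.0328

4.0328


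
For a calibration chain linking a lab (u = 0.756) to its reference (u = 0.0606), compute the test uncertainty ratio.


TUR = u_lab / u_ref
= 0.756 / 0.0606
= 12.4752

12.4752


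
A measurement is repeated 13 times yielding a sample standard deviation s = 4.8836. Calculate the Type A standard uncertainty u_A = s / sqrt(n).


u_A = s / sqrt(n)
u_A = 4.8836 / sqrt(13)
u_A = 4.8836 / 3.6055513
u_A = 1.3545

1.3545


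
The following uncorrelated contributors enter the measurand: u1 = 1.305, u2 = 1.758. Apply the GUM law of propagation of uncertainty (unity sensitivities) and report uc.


uc = sqrt(1.305^2 + 1.758^2)
uc = sqrt(4.793589)
uc = 2.1894

2.1894


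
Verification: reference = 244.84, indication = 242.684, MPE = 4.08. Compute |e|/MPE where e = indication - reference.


e = indication - reference = 242.684 - 244.84 = -2.1560
|e| = 2.1560
ratio = |e| / MPE = 2.1560 / 4.08
ratio = 0.5284

0.5284


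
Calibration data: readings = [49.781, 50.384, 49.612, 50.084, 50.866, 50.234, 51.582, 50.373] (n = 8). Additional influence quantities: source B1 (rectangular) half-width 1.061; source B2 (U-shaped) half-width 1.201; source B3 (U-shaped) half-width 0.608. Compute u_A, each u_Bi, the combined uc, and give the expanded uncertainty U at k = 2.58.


mean = (49.781 + 50.384 + 49.612 + 50.084 + 50.866 + 50.234 + 51.582 + 50.373) / 8 = 50.3645
s = sqrt(sum((x - mean)^2)/(n-1)) = 0.62526566
u_A = s / sqrt(n) = 0.62526566 / sqrt(8) = 0.22106479
u_B1 = 1.061 / sqrt(3) = 0.61256864
u_B2 = 1.201 / sqrt(2) = 0.84923524
u_B3 = 0.608 / sqrt(2) = 0.42992092
uc = sqrt(0.22106479^2 + 0.61256864^2 + 0.84923524^2 + 0.42992092^2) = 1.153318
U = k * uc = 2.58 * 1.153318
U = 2.9756

2.9756


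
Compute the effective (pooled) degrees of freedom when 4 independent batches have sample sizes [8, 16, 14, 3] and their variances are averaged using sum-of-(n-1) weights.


nu = sum_i (n_i - 1)
nu = ((8 - 1) + (16 - 1) + (14 - 1) + (3 - 1))
nu = 7 + 15 + 13 + 2
nu = 37

37


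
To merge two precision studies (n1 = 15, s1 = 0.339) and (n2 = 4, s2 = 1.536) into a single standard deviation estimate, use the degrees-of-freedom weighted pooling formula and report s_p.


s_p = sqrt(((n1-1)*s1^2 + (n2-1)*s2^2) / (n1+n2-2))
numerator = (15-1)*0.339^2 + (4-1)*1.536^2 = 1.608894 + 7.077888 = 8.686782
denominator = 15 + 4 - 2 = 17
s_p^2 = 8.686782 / 17 = 0.51098718
s_p = sqrt(0.51098718) = 0.7148

0.7148


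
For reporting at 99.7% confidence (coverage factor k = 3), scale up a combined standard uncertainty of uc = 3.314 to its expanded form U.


U = k * uc
U = 3 * 3.314
U = 9.9420

9.9420


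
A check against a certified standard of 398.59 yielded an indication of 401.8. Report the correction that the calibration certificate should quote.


Correction = standard - reading
= 398.59 - 401.8
= -3.2100

-3.2100


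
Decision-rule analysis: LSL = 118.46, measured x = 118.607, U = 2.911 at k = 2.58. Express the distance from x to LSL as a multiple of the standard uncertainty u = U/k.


u = U / k = 2.911 / 2.58 = 1.1282946
margin = |LSL - x| = |118.46 - 118.607| = 0.147
z = margin / u = 0.147 / 1.1282946
z = 0.1303

0.1303


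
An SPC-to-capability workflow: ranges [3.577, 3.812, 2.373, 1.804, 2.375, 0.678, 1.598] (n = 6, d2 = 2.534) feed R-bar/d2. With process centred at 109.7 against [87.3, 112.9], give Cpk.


R_bar = (3.577 + 3.812 + 2.373 + 1.804 + 2.375 + 0.678 + 1.598) / 7 = 2.3167143
sigma = R_bar / d2 = 2.3167143 / 2.534 = 0.91425189
Cp = (USL - LSL)/(6*sigma) = (112.9 - 87.3)/(6*0.91425189) = 4.6668
Cpu = (112.9 - 109.7)/(3*0.91425189) = 1.1667
Cpl = (109.7 - 87.3)/(3*0.91425189) = 8.1670
Cpk = min(Cpu, Cpl) = 1.1667

1.1667


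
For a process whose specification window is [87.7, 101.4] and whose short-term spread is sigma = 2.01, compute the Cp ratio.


Cp = (USL - LSL) / (6 * sigma)
= (101.4 - 87.7) / (6 * 2.01)
= 13.7000 / 12.0600
= 1.1360

1.1360


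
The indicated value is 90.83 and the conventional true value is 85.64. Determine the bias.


Systematic error = measured - true
= 90.83 - 85.64
= 5.1900

5.1900


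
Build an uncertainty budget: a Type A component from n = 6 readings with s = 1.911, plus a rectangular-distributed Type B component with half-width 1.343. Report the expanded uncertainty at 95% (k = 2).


u_A = s / sqrt(n) = 1.911 / sqrt(6) = 0.78016248
u_B = half_width / sqrt(3) = 1.343 / sqrt(3) = 0.77538141
uc = sqrt(u_A^2 + u_B^2) = sqrt(0.78016248^2 + 0.77538141^2) = 1.0999408
U = k * uc = 2 * 1.0999408
U = 2.1999

2.1999


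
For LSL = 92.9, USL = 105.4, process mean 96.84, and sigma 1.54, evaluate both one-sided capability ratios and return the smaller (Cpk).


Cpu = (USL - mean) / (3*sigma) = (105.4 - 96.84) / (3*1.54) = 1.8528
Cpl = (mean - LSL) / (3*sigma) = (96.84 - 92.9) / (3*1.54) = 0.8528
Cpk = min(Cpu, Cpl) = 0.8528

0.8528


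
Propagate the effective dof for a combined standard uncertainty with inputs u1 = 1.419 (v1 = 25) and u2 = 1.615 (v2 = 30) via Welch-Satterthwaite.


uc = sqrt(u1^2 + u2^2) = sqrt(1.419^2 + 1.615^2) = 2.1498339
v_eff = uc^4 / (u1^4/v1 + u2^4/v2)
= 2.1498339^4 / (1.419^4/25 + 1.615^4/30)
= 21.360904 / 0.38893837
v_eff = 54.9211

54.9211


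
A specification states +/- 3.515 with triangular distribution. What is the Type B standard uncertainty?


u_B = half_width / sqrt(6)
u_B = 3.515 / 2.4494897
u_B = 1.4350

1.4350


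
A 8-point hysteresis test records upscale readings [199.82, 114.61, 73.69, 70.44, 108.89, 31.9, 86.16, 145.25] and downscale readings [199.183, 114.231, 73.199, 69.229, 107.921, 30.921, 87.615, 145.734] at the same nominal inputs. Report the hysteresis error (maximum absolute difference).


|199.82 - 199.183| = 0.6370
|114.61 - 114.231| = 0.3790
|73.69 - 73.199| = 0.4910
|70.44 - 69.229| = 1.2110
|108.89 - 107.921| = 0.9690
|31.9 - 30.921| = 0.9790
|86.16 - 87.615| = 1.4550
|145.25 - 145.734| = 0.4840
hysteresis = max(diffs) = 1.4550

1.4550


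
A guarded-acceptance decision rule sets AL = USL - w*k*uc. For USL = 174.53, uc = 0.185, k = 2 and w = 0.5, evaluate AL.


U = k * uc = 2 * 0.185 = 0.37
guard band g = w * U = 0.5 * 0.37 = 0.185
AL = USL - g = 174.53 - 0.185
AL = 174.3450

174.3450


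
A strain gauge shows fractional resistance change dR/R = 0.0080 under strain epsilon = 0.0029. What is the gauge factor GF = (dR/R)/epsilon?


GF = (dR/R) / epsilon
= 0.0080 / 0.0029
= 2.7586

2.7586


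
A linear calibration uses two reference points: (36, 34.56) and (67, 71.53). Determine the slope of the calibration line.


slope = (y2 - y1) / (x2 - x1)
= (71.53 - 34.56) / (67 - 36)
= 36.9700 / 31
= 1.1926

1.1926


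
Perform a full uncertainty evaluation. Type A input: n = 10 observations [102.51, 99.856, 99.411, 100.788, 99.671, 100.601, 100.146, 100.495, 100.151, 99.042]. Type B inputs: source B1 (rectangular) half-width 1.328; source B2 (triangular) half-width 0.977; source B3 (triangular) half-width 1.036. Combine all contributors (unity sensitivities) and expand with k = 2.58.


mean = (102.51 + 99.856 + 99.411 + 100.788 + 99.671 + 100.601 + 100.146 + 100.495 + 100.151 + 99.042) / 10 = 100.2671
s = sqrt(sum((x - mean)^2)/(n-1)) = 0.95752139
u_A = s / sqrt(n) = 0.95752139 / sqrt(10) = 0.30279485
u_B1 = 1.328 / sqrt(3) = 0.76672116
u_B2 = 0.977 / sqrt(6) = 0.39885858
u_B3 = 1.036 / sqrt(6) = 0.42294523
uc = sqrt(0.30279485^2 + 0.76672116^2 + 0.39885858^2 + 0.42294523^2) = 1.0087204
U = k * uc = 2.58 * 1.0087204
U = 2.6025

2.6025


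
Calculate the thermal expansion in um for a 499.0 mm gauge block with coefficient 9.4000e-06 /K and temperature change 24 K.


dL = L * alpha * dT
= 499.0 * 9.4000e-06 * 24
= 0.1125744 mm
dL_um = 0.1125744 * 1000 = 112.5744 um

112.5744


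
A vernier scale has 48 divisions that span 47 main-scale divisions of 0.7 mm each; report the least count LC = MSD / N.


LC = MSD / n_div
= 0.7 / 48
= 0.0146

0.0146


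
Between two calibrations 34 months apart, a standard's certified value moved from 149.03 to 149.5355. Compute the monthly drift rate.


rate = (v2 - v1) / months
= (149.5355 - 149.03) / 34
= 0.5055 / 34
= 0.0149

0.0149


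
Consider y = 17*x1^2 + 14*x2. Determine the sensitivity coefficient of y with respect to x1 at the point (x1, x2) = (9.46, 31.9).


y = 17*x1^2 + 14*x2
dy/dx1 = 2*17*x1
Evaluate at x1 = 9.46: c1 = 34 * 9.46
c1 = 321.6400

321.6400


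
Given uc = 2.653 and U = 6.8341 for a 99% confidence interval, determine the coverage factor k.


k = U / uc
k = 6.8341 / 2.653
k = 2.576

2.576


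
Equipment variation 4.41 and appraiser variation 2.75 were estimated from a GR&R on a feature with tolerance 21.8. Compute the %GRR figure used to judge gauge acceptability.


GRR = sqrt(EV^2 + AV^2) = sqrt(4.41^2 + 2.75^2) = 5.1971723
%GRR = GRR / tol * 100 = 5.1971723 / 21.8 * 100
%GRR = 23.8402

23.8402


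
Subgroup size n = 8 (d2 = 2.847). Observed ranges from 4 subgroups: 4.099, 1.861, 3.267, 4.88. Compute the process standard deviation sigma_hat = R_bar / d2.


R_bar = (4.099 + 1.861 + 3.267 + 4.88) / 4
R_bar = 14.107 / 4 = 3.52675
sigma_hat = R_bar / d2 = 3.52675 / 2.847 = 1.2388

1.2388


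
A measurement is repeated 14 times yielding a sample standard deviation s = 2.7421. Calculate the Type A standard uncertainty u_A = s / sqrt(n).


u_A = s / sqrt(n)
u_A = 2.7421 / sqrt(14)
u_A = 2.7421 / 3.7416574
u_A = 0.7329

0.7329


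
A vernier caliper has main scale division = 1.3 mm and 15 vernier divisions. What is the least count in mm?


LC = MSD / n_div
= 1.3 / 15
= 0.0867

0.0867


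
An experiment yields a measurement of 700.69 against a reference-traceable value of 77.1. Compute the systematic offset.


Systematic error = measured - true
= 700.69 - 77.1
= 623.5900

623.5900


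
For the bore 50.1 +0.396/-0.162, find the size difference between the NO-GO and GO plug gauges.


GO = nominal - lower_tol (smallest hole = maximum material condition)
GO = 50.1 - 0.162 = 49.938
NO-GO = nominal + upper_tol (largest hole = least material condition)
NO-GO = 50.1 + 0.396 = 50.496
spread = NO-GO - GO = 50.496 - 49.938 = 0.5580

0.5580


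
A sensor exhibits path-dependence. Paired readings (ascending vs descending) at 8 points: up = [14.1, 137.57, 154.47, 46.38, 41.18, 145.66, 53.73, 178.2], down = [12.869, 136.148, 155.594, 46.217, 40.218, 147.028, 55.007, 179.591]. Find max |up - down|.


|14.1 - 12.869| = 1.2310
|137.57 - 136.148| = 1.4220
|154.47 - 155.594| = 1.1240
|46.38 - 46.217| = 0.1630
|41.18 - 40.218| = 0.9620
|145.66 - 147.028| = 1.3680
|53.73 - 55.007| = 1.2770
|178.2 - 179.591| = 1.3910
hysteresis = max(diffs) = 1.4220

1.4220


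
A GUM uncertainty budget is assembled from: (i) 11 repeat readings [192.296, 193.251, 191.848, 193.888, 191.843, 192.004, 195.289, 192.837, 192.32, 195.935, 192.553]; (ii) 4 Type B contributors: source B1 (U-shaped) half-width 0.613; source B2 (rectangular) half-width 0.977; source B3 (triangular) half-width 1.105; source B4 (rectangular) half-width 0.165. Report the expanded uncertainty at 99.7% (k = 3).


mean = (192.296 + 193.251 + 191.848 + 193.888 + 191.843 + 192.004 + 195.289 + 192.837 + 192.32 + 195.935 + 192.553) / 11 = 193.0967273
s = sqrt(sum((x - mean)^2)/(n-1)) = 1.3944367
u_A = s / sqrt(n) = 1.3944367 / sqrt(11) = 0.42043848
u_B1 = 0.613 / sqrt(2) = 0.43345646
u_B2 = 0.977 / sqrt(3) = 0.56407121
u_B3 = 1.105 / sqrt(6) = 0.45111436
u_B4 = 0.165 / sqrt(3) = 0.095262794
uc = sqrt(0.42043848^2 + 0.43345646^2 + 0.56407121^2 + 0.45111436^2 + 0.095262794^2) = 0.94626028
U = k * uc = 3 * 0.94626028
U = 2.8388

2.8388
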